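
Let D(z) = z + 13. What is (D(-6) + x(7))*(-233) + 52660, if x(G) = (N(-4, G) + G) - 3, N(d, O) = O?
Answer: 48466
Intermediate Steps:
D(z) = 13 + z
x(G) = -3 + 2*G (x(G) = (G + G) - 3 = 2*G - 3 = -3 + 2*G)
(D(-6) + x(7))*(-233) + 52660 = ((13 - 6) + (-3 + 2*7))*(-233) + 52660 = (7 + (-3 + 14))*(-233) + 52660 = (7 + 11)*(-233) + 52660 = 18*(-233) + 52660 = -4194 + 52660 = 48466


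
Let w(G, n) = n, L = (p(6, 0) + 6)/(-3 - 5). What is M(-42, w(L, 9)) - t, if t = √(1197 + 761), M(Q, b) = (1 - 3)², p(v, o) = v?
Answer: 4 - √1958 ≈ -40.249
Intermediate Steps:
L = -3/2 (L = (6 + 6)/(-3 - 5) = 12/(-8) = 12*(-⅛) = -3/2 ≈ -1.5000)
M(Q, b) = 4 (M(Q, b) = (-2)² = 4)
t = √1958 ≈ 44.249
M(-42, w(L, 9)) - t = 4 - √1958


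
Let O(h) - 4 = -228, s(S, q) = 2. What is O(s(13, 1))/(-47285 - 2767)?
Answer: 56/12513 ≈ 0.0044753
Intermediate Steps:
O(h) = -224 (O(h) = 4 - 228 = -224)
O(s(13, 1))/(-47285 - 2767) = -224/(-47285 - 2767) = -224/(-50052) = -224*(-1/50052) = 56/12513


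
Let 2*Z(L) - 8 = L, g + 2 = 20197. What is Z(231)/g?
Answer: 239/40390 ≈ 0.0059173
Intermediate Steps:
g = 20195 (g = -2 + 20197 = 20195)
Z(L) = 4 + L/2
Z(231)/g = (4 + (½)*231)/20195 = (4 + 231/2)*(1/20195) = (239/2)*(1/20195) = 239/40390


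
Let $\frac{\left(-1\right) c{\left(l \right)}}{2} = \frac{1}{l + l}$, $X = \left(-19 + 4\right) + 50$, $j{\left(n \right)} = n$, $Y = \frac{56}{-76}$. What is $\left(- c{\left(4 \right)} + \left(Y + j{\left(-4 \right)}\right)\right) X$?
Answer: $- \frac{11935}{76} \approx -157.04$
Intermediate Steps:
$Y = - \frac{14}{19}$ ($Y = 56 \left(- \frac{1}{76}\right) = - \frac{14}{19} \approx -0.73684$)
$X = 35$ ($X = -15 + 50 = 35$)
$c{\left(l \right)} = - \frac{1}{l}$ ($c{\left(l \right)} = - \frac{2}{l + l} = - \frac{2}{2 l} = - 2 \frac{1}{2 l} = - \frac{1}{l}$)
$\left(- c{\left(4 \right)} + \left(Y + j{\left(-4 \right)}\right)\right) X = \left(- \frac{-1}{4} - \frac{90}{19}\right) 35 = \left(\left(-1\right) \left(- \frac{1}{4}\right) - \frac{90}{19}\right) 35 = \left(\frac{1}{4} - \frac{90}{19}\right) 35 = \left(- \frac{341}{76}\right) 35 = - \frac{11935}{76}$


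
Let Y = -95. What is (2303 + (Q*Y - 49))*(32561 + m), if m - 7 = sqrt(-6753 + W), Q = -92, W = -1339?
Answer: 358052592 + 373796*I*sqrt(7) ≈ 3.5805e+8 + 9.8897e+5*I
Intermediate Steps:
m = 7 + 34*I*sqrt(7) (m = 7 + sqrt(-6753 - 1339) = 7 + sqrt(-8092) = 7 + 34*I*sqrt(7) ≈ 7.0 + 89.956*I)
(2303 + (Q*Y - 49))*(32561 + m) = (2303 + (-92*(-95) - 49))*(32561 + (7 + 34*I*sqrt(7))) = (2303 + (8740 - 49))*(32568 + 34*I*sqrt(7)) = (2303 + 8691)*(32568 + 34*I*sqrt(7)) = 10994*(32568 + 34*I*sqrt(7)) = 358052592 + 373796*I*sqrt(7)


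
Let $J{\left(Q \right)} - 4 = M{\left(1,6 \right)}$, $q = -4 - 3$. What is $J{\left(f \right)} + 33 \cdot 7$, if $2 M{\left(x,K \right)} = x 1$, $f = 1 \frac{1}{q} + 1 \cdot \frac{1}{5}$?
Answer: $\frac{471}{2} \approx 235.5$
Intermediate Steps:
$q = -7$ ($q = -4 - 3 = -7$)
$f = \frac{2}{35}$ ($f = 1 \frac{1}{-7} + 1 \cdot \frac{1}{5} = 1 \left(- \frac{1}{7}\right) + 1 \cdot \frac{1}{5} = - \frac{1}{7} + \frac{1}{5} = \frac{2}{35} \approx 0.057143$)
$M{\left(x,K \right)} = \frac{x}{2}$ ($M{\left(x,K \right)} = \frac{x 1}{2} = \frac{x}{2}$)
$J{\left(Q \right)} = \frac{9}{2}$ ($J{\left(Q \right)} = 4 + \frac{1}{2} \cdot 1 = 4 + \frac{1}{2} = \frac{9}{2}$)
$J{\left(f \right)} + 33 \cdot 7 = \frac{9}{2} + 33 \cdot 7 = \frac{9}{2} + 231 = \frac{471}{2}$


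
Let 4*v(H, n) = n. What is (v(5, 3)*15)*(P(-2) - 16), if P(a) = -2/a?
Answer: -675/4 ≈ -168.75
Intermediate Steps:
v(H, n) = n/4
(v(5, 3)*15)*(P(-2) - 16) = (((¼)*3)*15)*(-2/(-2) - 16) = ((¾)*15)*(-2*(-½) - 16) = 45*(1 - 16)/4 = (45/4)*(-15) = -675/4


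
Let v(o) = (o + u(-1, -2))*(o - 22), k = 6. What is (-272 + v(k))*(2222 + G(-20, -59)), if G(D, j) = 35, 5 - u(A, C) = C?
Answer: -1083360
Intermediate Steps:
u(A, C) = 5 - C
v(o) = (-22 + o)*(7 + o) (v(o) = (o + (5 - 1*(-2)))*(o - 22) = (o + (5 + 2))*(-22 + o) = (o + 7)*(-22 + o) = (7 + o)*(-22 + o) = (-22 + o)*(7 + o))
(-272 + v(k))*(2222 + G(-20, -59)) = (-272 + (-154 + 6**2 - 15*6))*(2222 + 35) = (-272 + (-154 + 36 - 90))*2257 = (-272 - 208)*2257 = -480*2257 = -1083360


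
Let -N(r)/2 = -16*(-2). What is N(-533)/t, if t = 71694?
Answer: -32/35847 ≈ -0.00089268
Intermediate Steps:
N(r) = -64 (N(r) = -(-32)*(-2) = -2*32 = -64)
N(-533)/t = -64/71694 = -64*1/71694 = -32/35847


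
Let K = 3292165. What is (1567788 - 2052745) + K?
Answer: 2807208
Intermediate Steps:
(1567788 - 2052745) + K = (1567788 - 2052745) + 3292165 = -484957 + 3292165 = 2807208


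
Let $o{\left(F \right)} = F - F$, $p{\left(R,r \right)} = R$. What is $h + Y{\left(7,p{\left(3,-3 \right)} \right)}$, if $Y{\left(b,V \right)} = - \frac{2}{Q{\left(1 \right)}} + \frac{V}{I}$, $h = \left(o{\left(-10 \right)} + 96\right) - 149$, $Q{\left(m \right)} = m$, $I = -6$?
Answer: $- \frac{111}{2} \approx -55.5$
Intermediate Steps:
$o{\left(F \right)} = 0$
$h = -53$ ($h = \left(0 + 96\right) - 149 = 96 - 149 = -53$)
$Y{\left(b,V \right)} = -2 - \frac{V}{6}$ ($Y{\left(b,V \right)} = - \frac{2}{1} + \frac{V}{-6} = \left(-2\right) 1 + V \left(- \frac{1}{6}\right) = -2 - \frac{V}{6}$)
$h + Y{\left(7,p{\left(3,-3 \right)} \right)} = -53 - \frac{5}{2} = - \frac{111}{2}$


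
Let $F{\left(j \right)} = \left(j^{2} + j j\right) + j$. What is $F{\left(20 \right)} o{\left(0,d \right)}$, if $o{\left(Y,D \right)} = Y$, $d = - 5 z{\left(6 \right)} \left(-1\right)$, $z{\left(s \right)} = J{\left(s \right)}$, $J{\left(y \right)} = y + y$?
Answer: $0$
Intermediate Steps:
$J{\left(y \right)} = 2 y$
$z{\left(s \right)} = 2 s$
$d = 60$ ($d = - 5 \cdot 2 \cdot 6 \left(-1\right) = \left(-5\right) 12 \left(-1\right) = \left(-60\right) \left(-1\right) = 60$)
$F{\left(j \right)} = j + 2 j^{2}$ ($F{\left(j \right)} = \left(j^{2} + j^{2}\right) + j = 2 j^{2} + j = j + 2 j^{2}$)
$F{\left(20 \right)} o{\left(0,d \right)} = 20 \left(1 + 2 \cdot 20\right) 0 = 20 \left(1 + 40\right) 0 = 20 \cdot 41 \cdot 0 = 820 \cdot 0 = 0$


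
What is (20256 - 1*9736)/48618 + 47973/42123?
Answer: 462580879/341322669 ≈ 1.3553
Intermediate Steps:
(20256 - 1*9736)/48618 + 47973/42123 = (20256 - 9736)*(1/48618) + 47973*(1/42123) = 10520*(1/48618) + 15991/14041 = 5260/24309 + 15991/14041 = 462580879/341322669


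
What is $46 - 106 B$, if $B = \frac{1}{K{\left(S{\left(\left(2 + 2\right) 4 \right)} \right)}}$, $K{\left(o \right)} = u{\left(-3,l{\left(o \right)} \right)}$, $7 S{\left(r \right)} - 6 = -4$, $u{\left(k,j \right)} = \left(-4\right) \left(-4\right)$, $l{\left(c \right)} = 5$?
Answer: $\frac{315}{8} \approx 39.375$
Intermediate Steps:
$u{\left(k,j \right)} = 16$
$S{\left(r \right)} = \frac{2}{7}$ ($S{\left(r \right)} = \frac{6}{7} + \frac{1}{7} \left(-4\right) = \frac{6}{7} - \frac{4}{7} = \frac{2}{7}$)
$K{\left(o \right)} = 16$
$B = \frac{1}{16} \approx 0.0625$
$46 - 106 B = 46 - \frac{53}{8} = \frac{315}{8}$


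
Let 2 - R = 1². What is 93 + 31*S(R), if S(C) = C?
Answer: 124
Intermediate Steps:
R = 1 (R = 2 - 1*1² = 2 - 1*1 = 2 - 1 = 1)
93 + 31*S(R) = 93 + 31*1 = 93 + 31 = 124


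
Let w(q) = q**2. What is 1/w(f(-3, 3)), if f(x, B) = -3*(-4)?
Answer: 1/144 ≈ 0.0069444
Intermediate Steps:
f(x, B) = 12
1/w(f(-3, 3)) = 1/(12**2) = 1/144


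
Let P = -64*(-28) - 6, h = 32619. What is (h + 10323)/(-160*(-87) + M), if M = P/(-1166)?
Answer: 25035186/8114467 ≈ 3.0853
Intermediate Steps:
P = 1786 (P = 1792 - 6 = 1786)
M = -893/583 (M = 1786/(-1166) = 1786*(-1/1166) = -893/583 ≈ -1.5317)
(h + 10323)/(-160*(-87) + M) = (32619 + 10323)/(-160*(-87) - 893/583) = 42942/(13920 - 893/583) = 42942/(8114467/583) = 42942*(583/8114467) = 25035186/8114467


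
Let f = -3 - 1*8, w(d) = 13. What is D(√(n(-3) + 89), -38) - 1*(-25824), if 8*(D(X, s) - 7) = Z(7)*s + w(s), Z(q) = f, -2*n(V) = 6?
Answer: 207079/8 ≈ 25885.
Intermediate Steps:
n(V) = -3 (n(V) = -½*6 = -3)
f = -11 (f = -3 - 8 = -11)
Z(q) = -11
D(X, s) = 69/8 - 11*s/8 (D(X, s) = 7 + (-11*s + 13)/8 = 7 + (13 - 11*s)/8 = 7 + (13/8 - 11*s/8) = 69/8 - 11*s/8)
D(√(n(-3) + 89), -38) - 1*(-25824) = (69/8 - 11/8*(-38)) - 1*(-25824) = (69/8 + 209/4) + 25824 = 487/8 + 25824 = 207079/8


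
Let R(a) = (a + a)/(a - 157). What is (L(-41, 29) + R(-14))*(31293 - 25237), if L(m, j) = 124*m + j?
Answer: -5234667112/171 ≈ -3.0612e+7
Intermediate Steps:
L(m, j) = j + 124*m
R(a) = 2*a/(-157 + a) (R(a) = (2*a)/(-157 + a) = 2*a/(-157 + a))
(L(-41, 29) + R(-14))*(31293 - 25237) = ((29 + 124*(-41)) + 2*(-14)/(-157 - 14))*(31293 - 25237) = ((29 - 5084) + 2*(-14)/(-171))*6056 = (-5055 + 2*(-14)*(-1/171))*6056 = (-5055 + 28/171)*6056 = -864377/171*6056 = -5234667112/171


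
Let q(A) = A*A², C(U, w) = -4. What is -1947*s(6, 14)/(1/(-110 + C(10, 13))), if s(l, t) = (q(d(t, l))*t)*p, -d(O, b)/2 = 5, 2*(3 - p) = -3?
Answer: -13983354000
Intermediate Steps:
p = 9/2 (p = 3 - ½*(-3) = 3 + 3/2 = 9/2 ≈ 4.5000)
d(O, b) = -10 (d(O, b) = -2*5 = -10)
q(A) = A³
s(l, t) = -4500*t (s(l, t) = ((-10)³*t)*(9/2) = -1000*t*(9/2) = -4500*t)
-1947*s(6, 14)/(1/(-110 + C(10, 13))) = -1947*(-4500*14)/(1/(-110 - 4)) = -(-122661000)/(1/(-114)) = -(-122661000)/(-1/114) = -(-122661000)*(-114) = -1947*7182000 = -13983354000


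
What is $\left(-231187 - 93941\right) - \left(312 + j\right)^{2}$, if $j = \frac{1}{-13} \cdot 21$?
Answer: $- \frac{71227857}{169} \approx -4.2147 \cdot 10^{5}$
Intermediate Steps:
$j = - \frac{21}{13}$ ($j = \left(- \frac{1}{13}\right) 21 = - \frac{21}{13} \approx -1.6154$)
$\left(-231187 - 93941\right) - \left(312 + j\right)^{2} = \left(-231187 - 93941\right) - \left(312 - \frac{21}{13}\right)^{2} = \left(-231187 - 93941\right) - \left(\frac{4035}{13}\right)^{2} = -325128 - \frac{16281225}{169} = - \frac{71227857}{169}$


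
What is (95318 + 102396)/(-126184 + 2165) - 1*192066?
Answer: -23820030968/124019 ≈ -1.9207e+5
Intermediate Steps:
(95318 + 102396)/(-126184 + 2165) - 1*192066 = 197714/(-124019) - 192066 = 197714*(-1/124019) - 192066 = -197714/124019 - 192066 = -23820030968/124019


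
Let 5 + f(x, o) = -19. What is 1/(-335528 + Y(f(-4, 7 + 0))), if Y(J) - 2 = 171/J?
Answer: -8/2684265 ≈ -2.9803e-6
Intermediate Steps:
f(x, o) = -24 (f(x, o) = -5 - 19 = -24)
Y(J) = 2 + 171/J
1/(-335528 + Y(f(-4, 7 + 0))) = 1/(-335528 + (2 + 171/(-24))) = 1/(-335528 + (2 + 171*(-1/24))) = 1/(-335528 + (2 - 57/8)) = 1/(-335528 - 41/8) = 1/(-2684265/8) = -8/2684265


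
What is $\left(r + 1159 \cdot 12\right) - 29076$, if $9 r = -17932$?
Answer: $- \frac{154444}{9} \approx -17160.0$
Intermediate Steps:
$r = - \frac{17932}{9}$ ($r = \frac{1}{9} \left(-17932\right) = - \frac{17932}{9} \approx -1992.4$)
$\left(r + 1159 \cdot 12\right) - 29076 = \left(- \frac{17932}{9} + 1159 \cdot 12\right) - 29076 = \left(- \frac{17932}{9} + 13908\right) - 29076 = \frac{107240}{9} - 29076 = - \frac{154444}{9}$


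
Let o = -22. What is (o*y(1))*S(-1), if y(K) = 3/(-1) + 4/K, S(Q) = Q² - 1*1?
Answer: 0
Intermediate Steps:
S(Q) = -1 + Q² (S(Q) = Q² - 1 = -1 + Q²)
y(K) = -3 + 4/K (y(K) = 3*(-1) + 4/K = -3 + 4/K)
(o*y(1))*S(-1) = (-22*(-3 + 4/1))*(-1 + (-1)²) = (-22*(-3 + 4*1))*(-1 + 1) = -22*(-3 + 4)*0 = -22*1*0 = -22*0 = 0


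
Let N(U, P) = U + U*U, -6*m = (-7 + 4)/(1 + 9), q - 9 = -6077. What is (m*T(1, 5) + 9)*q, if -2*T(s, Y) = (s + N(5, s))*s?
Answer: -499093/10 ≈ -49909.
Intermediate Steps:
q = -6068 (q = 9 - 6077 = -6068)
m = 1/20 (m = -(-7 + 4)/(6*(1 + 9)) = -(-1)/(2*10) = -⅙*(-3/10) = 1/20 ≈ 0.050000)
N(U, P) = U + U²
T(s, Y) = -s*(30 + s)/2 (T(s, Y) = -(s + 5*(1 + 5))*s/2 = -(s + 5*6)*s/2 = -(s + 30)*s/2 = -(30 + s)*s/2 = -s*(30 + s)/2)
(m*T(1, 5) + 9)*q = ((-½*1*(30 + 1))/20 + 9)*(-6068) = ((-½*1*31)/20 + 9)*(-6068) = ((1/20)*(-31/2) + 9)*(-6068) = (-31/40 + 9)*(-6068) = (329/40)*(-6068) = -499093/10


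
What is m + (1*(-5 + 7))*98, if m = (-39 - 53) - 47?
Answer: 57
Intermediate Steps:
m = -139 (m = -92 - 47 = -139)
m + (1*(-5 + 7))*98 = -139 + (1*(-5 + 7))*98 = -139 + (1*2)*98 = -139 + 2*98 = -139 + 196 = 57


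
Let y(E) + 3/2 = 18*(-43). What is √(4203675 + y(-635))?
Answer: √16811598/2 ≈ 2050.1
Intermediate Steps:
y(E) = -1551/2 (y(E) = -3/2 + 18*(-43) = -3/2 - 774 = -1551/2)
√(4203675 + y(-635)) = √(4203675 - 1551/2) = √(8405799/2) = √16811598/2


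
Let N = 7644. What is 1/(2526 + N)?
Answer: 1/10170 ≈ 9.8328e-5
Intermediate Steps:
1/(2526 + N) = 1/(2526 + 7644) = 1/10170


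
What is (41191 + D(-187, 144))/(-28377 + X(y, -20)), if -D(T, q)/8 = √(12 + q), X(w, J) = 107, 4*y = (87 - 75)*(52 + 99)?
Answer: -41191/28270 + 8*√39/14135 ≈ -1.4535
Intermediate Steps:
y = 453 (y = ((87 - 75)*(52 + 99))/4 = (12*151)/4 = (¼)*1812 = 453)
D(T, q) = -8*√(12 + q)
(41191 + D(-187, 144))/(-28377 + X(y, -20)) = (41191 - 8*√(12 + 144))/(-28377 + 107) = (41191 - 16*√39)/(-28270) = (41191 - 16*√39)*(-1/28270) = -41191/28270 + 8*√39/14135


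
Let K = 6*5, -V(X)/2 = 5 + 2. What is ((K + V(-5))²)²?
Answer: 65536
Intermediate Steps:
V(X) = -14 (V(X) = -2*(5 + 2) = -2*7 = -14)
K = 30
((K + V(-5))²)² = ((30 - 14)²)² = (16²)² = 256² = 65536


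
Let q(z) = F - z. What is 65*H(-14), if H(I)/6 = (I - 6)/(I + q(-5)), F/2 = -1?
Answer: 7800/11 ≈ 709.09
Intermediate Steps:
F = -2 (F = 2*(-1) = -2)
q(z) = -2 - z
H(I) = 6*(-6 + I)/(3 + I) (H(I) = 6*((I - 6)/(I + (-2 - 1*(-5)))) = 6*((-6 + I)/(I + (-2 + 5))) = 6*((-6 + I)/(I + 3)) = 6*((-6 + I)/(3 + I)) = 6*(-6 + I)/(3 + I))
65*H(-14) = 65*(6*(-6 - 14)/(3 - 14)) = 65*(6*(-20)/(-11)) = 65*(6*(-1/11)*(-20)) = 65*(120/11) = 7800/11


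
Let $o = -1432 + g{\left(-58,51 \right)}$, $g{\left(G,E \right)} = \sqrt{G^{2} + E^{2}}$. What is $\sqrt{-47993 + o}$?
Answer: $\sqrt{-49425 + \sqrt{5965}} \approx 222.14 i$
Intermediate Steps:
$g{\left(G,E \right)} = \sqrt{E^{2} + G^{2}}$
$o = -1432 + \sqrt{5965}$ ($o = -1432 + \sqrt{51^{2} + \left(-58\right)^{2}} = -1432 + \sqrt{2601 + 3364} = -1432 + \sqrt{5965} \approx -1354.8$)
$\sqrt{-47993 + o} = \sqrt{-47993 - \left(1432 - \sqrt{5965}\right)} = \sqrt{-49425 + \sqrt{5965}}$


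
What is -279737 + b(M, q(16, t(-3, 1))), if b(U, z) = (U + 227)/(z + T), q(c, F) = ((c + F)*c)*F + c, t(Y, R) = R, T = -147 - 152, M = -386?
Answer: -3076948/11 ≈ -2.7972e+5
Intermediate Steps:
T = -299
q(c, F) = c + F*c*(F + c) (q(c, F) = ((F + c)*c)*F + c = (c*(F + c))*F + c = F*c*(F + c) + c = c + F*c*(F + c))
b(U, z) = (227 + U)/(-299 + z) (b(U, z) = (U + 227)/(z - 299) = (227 + U)/(-299 + z))
-279737 + b(M, q(16, t(-3, 1))) = -279737 + (227 - 386)/(-299 + 16*(1 + 1² + 1*16)) = -279737 - 159/(-299 + 16*(1 + 1 + 16)) = -279737 - 159/(-299 + 16*18) = -279737 - 159/(-299 + 288) = -279737 - 159/(-11) = -279737 - 1/11*(-159) = -279737 + 159/11 = -3076948/11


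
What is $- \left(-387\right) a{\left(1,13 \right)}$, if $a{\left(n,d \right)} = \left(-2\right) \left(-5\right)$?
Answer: $3870$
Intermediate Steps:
$a{\left(n,d \right)} = 10$
$- \left(-387\right) a{\left(1,13 \right)} = - \left(-387\right) 10 = \left(-1\right) \left(-3870\right) = 3870$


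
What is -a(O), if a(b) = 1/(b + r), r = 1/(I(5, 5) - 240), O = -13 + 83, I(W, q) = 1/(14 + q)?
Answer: -4559/319111 ≈ -0.014287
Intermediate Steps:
O = 70
r = -19/4559 (r = 1/(1/(14 + 5) - 240) = 1/(1/19 - 240) = 1/(-4559/19) = -19/4559 ≈ -0.0041676)
a(b) = 1/(-19/4559 + b) (a(b) = 1/(b - 19/4559) = 1/(-19/4559 + b))
-a(O) = -4559/(-19 + 4559*70) = -4559/(-19 + 319130) = -4559/319111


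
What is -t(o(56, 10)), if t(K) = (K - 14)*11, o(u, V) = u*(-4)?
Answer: 2618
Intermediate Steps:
o(u, V) = -4*u
t(K) = -154 + 11*K (t(K) = (-14 + K)*11 = -154 + 11*K)
-t(o(56, 10)) = -(-154 + 11*(-4*56)) = -(-154 + 11*(-224)) = -(-154 - 2464) = -1*(-2618) = 2618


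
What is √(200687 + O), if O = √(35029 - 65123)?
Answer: √(200687 + I*√30094) ≈ 447.98 + 0.194*I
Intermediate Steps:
O = I*√30094 (O = √(-30094) = I*√30094 ≈ 173.48*I)
√(200687 + O) = √(200687 + I*√30094)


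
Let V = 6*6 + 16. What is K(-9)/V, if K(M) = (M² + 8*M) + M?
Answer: 0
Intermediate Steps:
K(M) = M² + 9*M
V = 52 (V = 36 + 16 = 52)
K(-9)/V = -9*(9 - 9)/52 = -9*0*(1/52) = 0*(1/52) = 0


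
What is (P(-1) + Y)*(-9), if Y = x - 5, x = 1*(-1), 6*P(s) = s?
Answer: 111/2 ≈ 55.500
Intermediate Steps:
P(s) = s/6
x = -1
Y = -6 (Y = -1 - 5 = -6)
(P(-1) + Y)*(-9) = ((1/6)*(-1) - 6)*(-9) = (-1/6 - 6)*(-9) = -37/6*(-9) = 111/2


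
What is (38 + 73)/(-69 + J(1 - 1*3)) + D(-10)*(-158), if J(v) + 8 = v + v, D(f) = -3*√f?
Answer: -37/27 + 474*I*√10 ≈ -1.3704 + 1498.9*I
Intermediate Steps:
J(v) = -8 + 2*v (J(v) = -8 + (v + v) = -8 + 2*v)
(38 + 73)/(-69 + J(1 - 1*3)) + D(-10)*(-158) = (38 + 73)/(-69 + (-8 + 2*(1 - 1*3))) - 3*I*√10*(-158) = 111/(-69 + (-8 + 2*(1 - 3))) - 3*I*√10*(-158) = 111/(-69 + (-8 + 2*(-2))) - 3*I*√10*(-158) = 111/(-69 + (-8 - 4)) + 474*I*√10 = 111/(-69 - 12) + 474*I*√10 = 111/(-81) + 474*I*√10 = 111*(-1/81) + 474*I*√10 = -37/27 + 474*I*√10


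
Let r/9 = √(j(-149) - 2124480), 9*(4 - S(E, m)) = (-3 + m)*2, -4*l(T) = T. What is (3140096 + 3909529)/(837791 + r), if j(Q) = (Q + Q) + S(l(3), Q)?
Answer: 5906112378375/702065863639 - 21148875*I*√19122662/702065863639 ≈ 8.4125 - 0.13173*I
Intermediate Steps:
l(T) = -T/4
S(E, m) = 14/3 - 2*m/9 (S(E, m) = 4 - (-3 + m)*2/9 = 4 - (-6 + 2*m)/9 = 4 + (⅔ - 2*m/9) = 14/3 - 2*m/9)
j(Q) = 14/3 + 16*Q/9 (j(Q) = (Q + Q) + (14/3 - 2*Q/9) = 2*Q + (14/3 - 2*Q/9) = 14/3 + 16*Q/9)
r = 3*I*√19122662 (r = 9*√((14/3 + (16/9)*(-149)) - 2124480) = 9*√((14/3 - 2384/9) - 2124480) = 9*√(-2342/9 - 2124480) = 9*√(-19122662/9) = 9*(I*√19122662/3) = 3*I*√19122662 ≈ 13119.0*I)
(3140096 + 3909529)/(837791 + r) = (3140096 + 3909529)/(837791 + 3*I*√19122662) = 7049625/(837791 + 3*I*√19122662)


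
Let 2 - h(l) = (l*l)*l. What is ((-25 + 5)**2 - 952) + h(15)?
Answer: -3925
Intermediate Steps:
h(l) = 2 - l**3 (h(l) = 2 - l*l*l = 2 - l**2*l = 2 - l**3)
((-25 + 5)**2 - 952) + h(15) = ((-25 + 5)**2 - 952) + (2 - 1*15**3) = ((-20)**2 - 952) + (2 - 1*3375) = (400 - 952) + (2 - 3375) = -552 - 3373 = -3925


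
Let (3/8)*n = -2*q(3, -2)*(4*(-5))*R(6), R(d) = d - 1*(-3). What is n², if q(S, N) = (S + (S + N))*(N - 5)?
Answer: 722534400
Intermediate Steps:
q(S, N) = (-5 + N)*(N + 2*S) (q(S, N) = (S + (N + S))*(-5 + N) = (N + 2*S)*(-5 + N) = (-5 + N)*(N + 2*S))
R(d) = 3 + d (R(d) = d + 3 = 3 + d)
n = -26880 (n = 8*(-2*((-2)² - 10*3 - 5*(-2) + 2*(-2)*3)*(4*(-5))*(3 + 6))/3 = 8*(-2*(4 - 30 + 10 - 12)*(-20)*9)/3 = 8*(-2*(-28*(-20))*9)/3 = 8*(-1120*9)/3 = 8*(-2*5040)/3 = (8/3)*(-10080) = -26880)
n² = (-26880)² = 722534400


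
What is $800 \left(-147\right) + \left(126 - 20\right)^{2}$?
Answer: $-106364$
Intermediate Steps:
$800 \left(-147\right) + \left(126 - 20\right)^{2} = -117600 + 106^{2} = -117600 + 11236 = -106364$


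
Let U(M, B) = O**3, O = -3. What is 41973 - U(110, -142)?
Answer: 42000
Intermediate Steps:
U(M, B) = -27 (U(M, B) = (-3)**3 = -27)
41973 - U(110, -142) = 41973 - 1*(-27) = 41973 + 27 = 42000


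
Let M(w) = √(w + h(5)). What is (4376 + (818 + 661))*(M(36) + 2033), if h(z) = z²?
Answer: 11903215 + 5855*√61 ≈ 1.1949e+7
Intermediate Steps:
M(w) = √(25 + w) (M(w) = √(w + 5²) = √(w + 25) = √(25 + w))
(4376 + (818 + 661))*(M(36) + 2033) = (4376 + (818 + 661))*(√(25 + 36) + 2033) = (4376 + 1479)*(√61 + 2033) = 5855*(2033 + √61) = 11903215 + 5855*√61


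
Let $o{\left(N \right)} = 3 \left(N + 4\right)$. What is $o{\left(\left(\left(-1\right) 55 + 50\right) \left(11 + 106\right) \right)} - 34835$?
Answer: $-36578$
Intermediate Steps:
$o{\left(N \right)} = 12 + 3 N$ ($o{\left(N \right)} = 3 \left(4 + N\right) = 12 + 3 N$)
$o{\left(\left(\left(-1\right) 55 + 50\right) \left(11 + 106\right) \right)} - 34835 = \left(12 + 3 \left(\left(-1\right) 55 + 50\right) \left(11 + 106\right)\right) - 34835 = \left(12 + 3 \left(-55 + 50\right) 117\right) - 34835 = \left(12 + 3 \left(\left(-5\right) 117\right)\right) - 34835 = \left(12 + 3 \left(-585\right)\right) - 34835 = \left(12 - 1755\right) - 34835 = -1743 - 34835 = -36578$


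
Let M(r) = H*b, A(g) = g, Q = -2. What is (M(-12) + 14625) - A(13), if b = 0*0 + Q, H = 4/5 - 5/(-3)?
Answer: 219106/15 ≈ 14607.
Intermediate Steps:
H = 37/15 (H = 4*(1/5) - 5*(-1/3) = 4/5 + 5/3 = 37/15 ≈ 2.4667)
b = -2 (b = 0*0 - 2 = 0 - 2 = -2)
M(r) = -74/15 (M(r) = (37/15)*(-2) = -74/15)
(M(-12) + 14625) - A(13) = (-74/15 + 14625) - 1*13 = 219301/15 - 13 = 219106/15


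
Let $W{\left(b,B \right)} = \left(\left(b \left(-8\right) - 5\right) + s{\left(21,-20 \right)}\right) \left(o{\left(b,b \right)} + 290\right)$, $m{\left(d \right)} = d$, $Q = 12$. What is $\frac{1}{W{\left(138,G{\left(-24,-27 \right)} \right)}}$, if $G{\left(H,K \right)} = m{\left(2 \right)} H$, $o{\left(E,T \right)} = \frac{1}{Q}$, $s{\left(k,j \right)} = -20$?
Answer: $- \frac{12}{3930049} \approx -3.0534 \cdot 10^{-6}$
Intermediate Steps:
$o{\left(E,T \right)} = \frac{1}{12}$
$G{\left(H,K \right)} = 2 H$
$W{\left(b,B \right)} = - \frac{87025}{12} - \frac{6962 b}{3}$ ($W{\left(b,B \right)} = \left(\left(b \left(-8\right) - 5\right) - 20\right) \left(\frac{1}{12} + 290\right) = \left(\left(- 8 b - 5\right) - 20\right) \frac{3481}{12} = \left(\left(-5 - 8 b\right) - 20\right) \frac{3481}{12} = \left(-25 - 8 b\right) \frac{3481}{12} = - \frac{87025}{12} - \frac{6962 b}{3}$)
$\frac{1}{W{\left(138,G{\left(-24,-27 \right)} \right)}} = \frac{1}{- \frac{87025}{12} - 320252} = \frac{1}{- \frac{3930049}{12}} = - \frac{12}{3930049}$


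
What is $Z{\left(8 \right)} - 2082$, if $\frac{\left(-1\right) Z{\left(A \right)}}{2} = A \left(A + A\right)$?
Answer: $-2338$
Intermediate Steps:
$Z{\left(A \right)} = - 4 A^{2}$ ($Z{\left(A \right)} = - 2 A \left(A + A\right) = - 2 A 2 A = - 2 \cdot 2 A^{2} = - 4 A^{2}$)
$Z{\left(8 \right)} - 2082 = - 4 \cdot 8^{2} - 2082 = \left(-4\right) 64 - 2082 = -256 - 2082 = -2338$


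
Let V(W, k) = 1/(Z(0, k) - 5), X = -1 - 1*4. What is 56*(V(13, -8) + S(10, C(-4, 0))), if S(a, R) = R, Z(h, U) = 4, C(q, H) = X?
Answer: -336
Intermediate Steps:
X = -5 (X = -1 - 4 = -5)
C(q, H) = -5
V(W, k) = -1 (V(W, k) = 1/(4 - 5) = 1/(-1) = -1)
56*(V(13, -8) + S(10, C(-4, 0))) = 56*(-1 - 5) = 56*(-6) = -336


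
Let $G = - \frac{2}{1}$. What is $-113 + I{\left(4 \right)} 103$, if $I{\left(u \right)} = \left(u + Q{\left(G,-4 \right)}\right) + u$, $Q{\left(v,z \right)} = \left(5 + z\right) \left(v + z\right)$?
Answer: $93$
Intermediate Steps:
$G = -2$ ($G = \left(-2\right) 1 = -2$)
$I{\left(u \right)} = -6 + 2 u$ ($I{\left(u \right)} = \left(u + \left(\left(-4\right)^{2} + 5 \left(-2\right) + 5 \left(-4\right) - -8\right)\right) + u = \left(u + \left(16 - 10 - 20 + 8\right)\right) + u = \left(u - 6\right) + u = \left(-6 + u\right) + u = -6 + 2 u$)
$-113 + I{\left(4 \right)} 103 = -113 + \left(-6 + 2 \cdot 4\right) 103 = -113 + \left(-6 + 8\right) 103 = -113 + 2 \cdot 103 = -113 + 206 = 93$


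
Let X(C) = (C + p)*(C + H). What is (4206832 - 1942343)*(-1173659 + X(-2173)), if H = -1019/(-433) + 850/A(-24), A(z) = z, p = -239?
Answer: 4066590537288062/433 ≈ 9.3917e+12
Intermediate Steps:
H = -171797/5196 (H = -1019/(-433) + 850/(-24) = -1019*(-1/433) + 850*(-1/24) = 1019/433 - 425/12 = -171797/5196 ≈ -33.063)
X(C) = (-239 + C)*(-171797/5196 + C) (X(C) = (C - 239)*(C - 171797/5196) = (-239 + C)*(-171797/5196 + C))
(4206832 - 1942343)*(-1173659 + X(-2173)) = (4206832 - 1942343)*(-1173659 + (41059483/5196 + (-2173)² - 1413641/5196*(-2173))) = 2264489*(-1173659 + (41059483/5196 + 4721929 + 3071841893/5196)) = 2264489*(-1173659 + 2304003705/433) = 2264489*(1795809358/433) = 4066590537288062/433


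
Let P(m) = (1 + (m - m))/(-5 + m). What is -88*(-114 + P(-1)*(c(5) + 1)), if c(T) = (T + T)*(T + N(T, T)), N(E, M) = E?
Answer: 34540/3 ≈ 11513.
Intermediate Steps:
c(T) = 4*T² (c(T) = (T + T)*(T + T) = (2*T)*(2*T) = 4*T²)
P(m) = 1/(-5 + m) (P(m) = (1 + 0)/(-5 + m) = 1/(-5 + m))
-88*(-114 + P(-1)*(c(5) + 1)) = -88*(-114 + (4*5² + 1)/(-5 - 1)) = -88*(-114 + (4*25 + 1)/(-6)) = -88*(-114 - (100 + 1)/6) = -88*(-114 - ⅙*101) = -88*(-114 - 101/6) = -88*(-785/6) = 34540/3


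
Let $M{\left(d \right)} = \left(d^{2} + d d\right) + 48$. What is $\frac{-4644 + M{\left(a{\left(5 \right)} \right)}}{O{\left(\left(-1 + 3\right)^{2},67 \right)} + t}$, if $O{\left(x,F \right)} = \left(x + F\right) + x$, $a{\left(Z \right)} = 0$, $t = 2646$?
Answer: $- \frac{1532}{907} \approx -1.6891$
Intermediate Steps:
$M{\left(d \right)} = 48 + 2 d^{2}$ ($M{\left(d \right)} = \left(d^{2} + d^{2}\right) + 48 = 2 d^{2} + 48 = 48 + 2 d^{2}$)
$O{\left(x,F \right)} = F + 2 x$ ($O{\left(x,F \right)} = \left(F + x\right) + x = F + 2 x$)
$\frac{-4644 + M{\left(a{\left(5 \right)} \right)}}{O{\left(\left(-1 + 3\right)^{2},67 \right)} + t} = \frac{-4644 + \left(48 + 2 \cdot 0^{2}\right)}{\left(67 + 2 \left(-1 + 3\right)^{2}\right) + 2646} = \frac{-4644 + \left(48 + 2 \cdot 0\right)}{\left(67 + 2 \cdot 2^{2}\right) + 2646} = \frac{-4644 + \left(48 + 0\right)}{\left(67 + 2 \cdot 4\right) + 2646} = \frac{-4644 + 48}{\left(67 + 8\right) + 2646} = - \frac{4596}{75 + 2646} = - \frac{4596}{2721} = \left(-4596\right) \frac{1}{2721} = - \frac{1532}{907}$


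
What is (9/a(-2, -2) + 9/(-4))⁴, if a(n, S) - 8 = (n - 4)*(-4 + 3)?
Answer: 4100625/614656 ≈ 6.6714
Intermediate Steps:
a(n, S) = 12 - n (a(n, S) = 8 + (n - 4)*(-4 + 3) = 8 + (-4 + n)*(-1) = 8 + (4 - n) = 12 - n)
(9/a(-2, -2) + 9/(-4))⁴ = (9/(12 - 1*(-2)) + 9/(-4))⁴ = (9/(12 + 2) + 9*(-¼))⁴ = (9/14 - 9/4)⁴ = (-45/28)⁴ = 4100625/614656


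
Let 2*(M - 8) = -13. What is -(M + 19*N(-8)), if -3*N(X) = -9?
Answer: -117/2 ≈ -58.500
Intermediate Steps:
M = 3/2 (M = 8 + (½)*(-13) = 8 - 13/2 = 3/2 ≈ 1.5000)
N(X) = 3 (N(X) = -⅓*(-9) = 3)
-(M + 19*N(-8)) = -(3/2 + 19*3) = -(3/2 + 57) = -1*117/2 = -117/2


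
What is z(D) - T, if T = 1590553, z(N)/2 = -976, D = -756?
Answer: -1592505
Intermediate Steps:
z(N) = -1952 (z(N) = 2*(-976) = -1952)
z(D) - T = -1952 - 1*1590553 = -1952 - 1590553 = -1592505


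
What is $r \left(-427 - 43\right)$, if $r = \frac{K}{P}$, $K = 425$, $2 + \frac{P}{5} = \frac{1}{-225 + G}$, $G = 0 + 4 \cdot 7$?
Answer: $\frac{1574030}{79} \approx 19924.0$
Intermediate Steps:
$G = 28$ ($G = 0 + 28 = 28$)
$P = - \frac{1975}{197}$ ($P = -10 + \frac{5}{-225 + 28} = -10 + \frac{5}{-197} = -10 + 5 \left(- \frac{1}{197}\right) = -10 - \frac{5}{197} = - \frac{1975}{197} \approx -10.025$)
$r = - \frac{3349}{79}$ ($r = \frac{425}{- \frac{1975}{197}} = 425 \left(- \frac{197}{1975}\right) = - \frac{3349}{79} \approx -42.392$)
$r \left(-427 - 43\right) = - \frac{3349 \left(-427 - 43\right)}{79} = \left(- \frac{3349}{79}\right) \left(-470\right) = \frac{1574030}{79}$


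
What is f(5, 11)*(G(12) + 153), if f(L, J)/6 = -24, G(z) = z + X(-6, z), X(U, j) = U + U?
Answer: -22032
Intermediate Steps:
X(U, j) = 2*U
G(z) = -12 + z (G(z) = z + 2*(-6) = z - 12 = -12 + z)
f(L, J) = -144 (f(L, J) = 6*(-24) = -144)
f(5, 11)*(G(12) + 153) = -144*((-12 + 12) + 153) = -144*(0 + 153) = -144*153 = -22032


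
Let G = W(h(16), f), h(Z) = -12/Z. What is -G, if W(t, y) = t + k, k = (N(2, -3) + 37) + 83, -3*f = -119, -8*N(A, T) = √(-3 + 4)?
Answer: -953/8 ≈ -119.13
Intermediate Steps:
N(A, T) = -⅛ (N(A, T) = -√(-3 + 4)/8 = -√1/8 = -⅛*1 = -⅛)
f = 119/3 (f = -⅓*(-119) = 119/3 ≈ 39.667)
k = 959/8 (k = (-⅛ + 37) + 83 = 295/8 + 83 = 959/8 ≈ 119.88)
W(t, y) = 959/8 + t (W(t, y) = t + 959/8 = 959/8 + t)
G = 953/8 (G = 959/8 - 12/16 = 959/8 - 12*1/16 = 959/8 - ¾ = 953/8 ≈ 119.13)
-G = -1*953/8 = -953/8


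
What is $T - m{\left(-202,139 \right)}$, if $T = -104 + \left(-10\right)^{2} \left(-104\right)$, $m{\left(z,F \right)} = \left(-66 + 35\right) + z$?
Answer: $-10271$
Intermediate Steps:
$m{\left(z,F \right)} = -31 + z$
$T = -10504$ ($T = -104 + 100 \left(-104\right) = -104 - 10400 = -10504$)
$T - m{\left(-202,139 \right)} = -10504 - \left(-31 - 202\right) = -10504 - -233 = -10504 + 233 = -10271$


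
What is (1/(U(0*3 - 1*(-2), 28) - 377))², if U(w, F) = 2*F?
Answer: 1/103041 ≈ 9.7049e-6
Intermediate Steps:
(1/(U(0*3 - 1*(-2), 28) - 377))² = (1/(2*28 - 377))² = (1/(56 - 377))² = (1/(-321))² = (-1/321)² = 1/103041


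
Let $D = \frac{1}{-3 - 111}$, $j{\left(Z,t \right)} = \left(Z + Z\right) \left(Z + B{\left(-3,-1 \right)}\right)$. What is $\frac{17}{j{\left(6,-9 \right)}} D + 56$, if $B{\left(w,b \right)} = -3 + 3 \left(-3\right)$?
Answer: $\frac{459665}{8208} \approx 56.002$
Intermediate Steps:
$B{\left(w,b \right)} = -12$ ($B{\left(w,b \right)} = -3 - 9 = -12$)
$j{\left(Z,t \right)} = 2 Z \left(-12 + Z\right)$ ($j{\left(Z,t \right)} = \left(Z + Z\right) \left(Z - 12\right) = 2 Z \left(-12 + Z\right)$)
$D = - \frac{1}{114}$ ($D = \frac{1}{-114} = - \frac{1}{114} \approx -0.0087719$)
$\frac{17}{j{\left(6,-9 \right)}} D + 56 = \frac{17}{2 \cdot 6 \left(-12 + 6\right)} \left(- \frac{1}{114}\right) + 56 = \frac{17}{2 \cdot 6 \left(-6\right)} \left(- \frac{1}{114}\right) + 56 = \frac{17}{-72} \left(- \frac{1}{114}\right) + 56 = 17 \left(- \frac{1}{72}\right) \left(- \frac{1}{114}\right) + 56 = \left(- \frac{17}{72}\right) \left(- \frac{1}{114}\right) + 56 = \frac{17}{8208} + 56 = \frac{459665}{8208}$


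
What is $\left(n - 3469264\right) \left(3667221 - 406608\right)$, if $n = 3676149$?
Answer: $674571920505$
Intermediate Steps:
$\left(n - 3469264\right) \left(3667221 - 406608\right) = \left(3676149 - 3469264\right) \left(3667221 - 406608\right) = 206885 \cdot 3260613 = 674571920505$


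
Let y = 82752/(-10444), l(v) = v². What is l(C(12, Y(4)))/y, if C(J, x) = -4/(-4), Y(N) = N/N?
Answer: -2611/20688 ≈ -0.12621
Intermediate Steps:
Y(N) = 1
C(J, x) = 1 (C(J, x) = -4*(-¼) = 1)
y = -20688/2611 (y = 82752*(-1/10444) = -20688/2611 ≈ -7.9234)
l(C(12, Y(4)))/y = 1²/(-20688/2611) = 1*(-2611/20688) = -2611/20688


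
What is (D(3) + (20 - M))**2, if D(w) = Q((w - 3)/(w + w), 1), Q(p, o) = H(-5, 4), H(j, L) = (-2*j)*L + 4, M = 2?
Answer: 3844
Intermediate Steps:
H(j, L) = 4 - 2*L*j (H(j, L) = -2*L*j + 4 = 4 - 2*L*j)
Q(p, o) = 44 (Q(p, o) = 4 - 2*4*(-5) = 4 + 40 = 44)
D(w) = 44
(D(3) + (20 - M))**2 = (44 + (20 - 1*2))**2 = (44 + (20 - 2))**2 = (44 + 18)**2 = 62**2 = 3844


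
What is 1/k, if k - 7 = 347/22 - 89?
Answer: -22/1457 ≈ -0.015100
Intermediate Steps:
k = -1457/22 (k = 7 + (347/22 - 89) = 7 - 1611/22 = -1457/22 ≈ -66.227)
1/k = 1/(-1457/22) = -22/1457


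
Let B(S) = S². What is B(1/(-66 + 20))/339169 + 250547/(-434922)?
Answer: -89906486201233/156067759287444 ≈ -0.57607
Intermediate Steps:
B(1/(-66 + 20))/339169 + 250547/(-434922) = (1/(-66 + 20))²/339169 + 250547/(-434922) = (1/(-46))²*(1/339169) + 250547*(-1/434922) = (-1/46)²*(1/339169) - 250547/434922 = (1/2116)*(1/339169) - 250547/434922 = 1/717681604 - 250547/434922 = -89906486201233/156067759287444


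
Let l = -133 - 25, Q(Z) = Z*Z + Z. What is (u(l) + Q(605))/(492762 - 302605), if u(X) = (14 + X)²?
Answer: 387366/190157 ≈ 2.0371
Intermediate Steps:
Q(Z) = Z + Z² (Q(Z) = Z² + Z = Z + Z²)
l = -158
(u(l) + Q(605))/(492762 - 302605) = ((14 - 158)² + 605*(1 + 605))/(492762 - 302605) = ((-144)² + 605*606)/190157 = (20736 + 366630)*(1/190157) = 387366*(1/190157) = 387366/190157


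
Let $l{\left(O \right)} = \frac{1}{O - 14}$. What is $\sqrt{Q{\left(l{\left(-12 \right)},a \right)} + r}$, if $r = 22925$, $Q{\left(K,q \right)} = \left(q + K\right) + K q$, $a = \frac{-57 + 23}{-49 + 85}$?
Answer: $\frac{\sqrt{139469941}}{78} \approx 151.41$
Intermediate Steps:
$l{\left(O \right)} = \frac{1}{-14 + O}$
$a = - \frac{17}{18}$ ($a = - \frac{34}{36} = \left(-34\right) \frac{1}{36} = - \frac{17}{18} \approx -0.94444$)
$Q{\left(K,q \right)} = K + q + K q$ ($Q{\left(K,q \right)} = \left(K + q\right) + K q = K + q + K q$)
$\sqrt{Q{\left(l{\left(-12 \right)},a \right)} + r} = \sqrt{\left(\frac{1}{-14 - 12} - \frac{17}{18} + \frac{1}{-14 - 12} \left(- \frac{17}{18}\right)\right) + 22925} = \sqrt{\left(\frac{1}{-26} - \frac{17}{18} + \frac{1}{-26} \left(- \frac{17}{18}\right)\right) + 22925} = \sqrt{\left(- \frac{1}{26} - \frac{17}{18} - - \frac{17}{468}\right) + 22925} = \sqrt{\left(- \frac{1}{26} - \frac{17}{18} + \frac{17}{468}\right) + 22925} = \sqrt{- \frac{443}{468} + 22925} = \sqrt{\frac{10728457}{468}} = \frac{\sqrt{139469941}}{78}$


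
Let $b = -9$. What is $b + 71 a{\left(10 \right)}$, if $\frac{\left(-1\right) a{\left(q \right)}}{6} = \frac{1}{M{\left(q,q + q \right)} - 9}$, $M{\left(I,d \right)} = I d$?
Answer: $- \frac{2145}{191} \approx -11.23$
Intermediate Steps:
$a{\left(q \right)} = - \frac{6}{-9 + 2 q^{2}}$ ($a{\left(q \right)} = - \frac{6}{q \left(q + q\right) - 9} = - \frac{6}{q 2 q - 9} = - \frac{6}{2 q^{2} - 9} = - \frac{6}{-9 + 2 q^{2}}$)
$b + 71 a{\left(10 \right)} = -9 + 71 \left(- \frac{6}{-9 + 2 \cdot 10^{2}}\right) = -9 + 71 \left(- \frac{6}{-9 + 2 \cdot 100}\right) = -9 + 71 \left(- \frac{6}{-9 + 200}\right) = -9 + 71 \left(- \frac{6}{191}\right) = -9 - \frac{426}{191} = - \frac{2145}{191}$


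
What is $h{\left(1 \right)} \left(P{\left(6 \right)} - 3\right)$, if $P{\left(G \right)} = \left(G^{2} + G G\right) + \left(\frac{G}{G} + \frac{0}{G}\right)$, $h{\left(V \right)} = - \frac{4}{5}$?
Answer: $-56$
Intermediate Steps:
$h{\left(V \right)} = - \frac{4}{5}$ ($h{\left(V \right)} = \left(-4\right) \frac{1}{5} = - \frac{4}{5}$)
$P{\left(G \right)} = 1 + 2 G^{2}$ ($P{\left(G \right)} = \left(G^{2} + G^{2}\right) + \left(1 + 0\right) = 2 G^{2} + 1 = 1 + 2 G^{2}$)
$h{\left(1 \right)} \left(P{\left(6 \right)} - 3\right) = - \frac{4 \left(\left(1 + 2 \cdot 6^{2}\right) - 3\right)}{5} = - \frac{4 \left(\left(1 + 2 \cdot 36\right) - 3\right)}{5} = - \frac{4 \left(\left(1 + 72\right) - 3\right)}{5} = - \frac{4 \left(73 - 3\right)}{5} = \left(- \frac{4}{5}\right) 70 = -56$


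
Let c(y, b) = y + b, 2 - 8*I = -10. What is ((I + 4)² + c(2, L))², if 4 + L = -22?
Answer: 625/16 ≈ 39.063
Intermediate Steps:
I = 3/2 (I = ¼ - ⅛*(-10) = ¼ + 5/4 = 3/2 ≈ 1.5000)
L = -26 (L = -4 - 22 = -26)
c(y, b) = b + y
((I + 4)² + c(2, L))² = ((3/2 + 4)² + (-26 + 2))² = ((11/2)² - 24)² = (121/4 - 24)² = (25/4)² = 625/16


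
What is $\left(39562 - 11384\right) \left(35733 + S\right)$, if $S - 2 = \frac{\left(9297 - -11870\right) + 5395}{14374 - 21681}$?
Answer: $\frac{7356968180774}{7307} \approx 1.0068 \cdot 10^{9}$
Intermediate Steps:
$S = - \frac{11948}{7307}$ ($S = 2 + \frac{\left(9297 - -11870\right) + 5395}{14374 - 21681} = 2 + \frac{\left(9297 + 11870\right) + 5395}{-7307} = 2 + \left(21167 + 5395\right) \left(- \frac{1}{7307}\right) = 2 + 26562 \left(- \frac{1}{7307}\right) = 2 - \frac{26562}{7307} = - \frac{11948}{7307} \approx -1.6351$)
$\left(39562 - 11384\right) \left(35733 + S\right) = \left(39562 - 11384\right) \left(35733 - \frac{11948}{7307}\right) = 28178 \cdot \frac{261089083}{7307} = \frac{7356968180774}{7307}$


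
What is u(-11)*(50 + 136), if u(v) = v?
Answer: -2046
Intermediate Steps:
u(-11)*(50 + 136) = -11*(50 + 136) = -11*186 = -2046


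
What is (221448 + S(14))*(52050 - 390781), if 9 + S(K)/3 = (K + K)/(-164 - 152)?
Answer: -5925163269978/79 ≈ -7.5002e+10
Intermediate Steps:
S(K) = -27 - 3*K/158 (S(K) = -27 + 3*((K + K)/(-164 - 152)) = -27 + 3*((2*K)/(-316)) = -27 + 3*((2*K)*(-1/316)) = -27 + 3*(-K/158) = -27 - 3*K/158)
(221448 + S(14))*(52050 - 390781) = (221448 + (-27 - 3/158*14))*(52050 - 390781) = (221448 + (-27 - 21/79))*(-338731) = (221448 - 2154/79)*(-338731) = (17492238/79)*(-338731) = -5925163269978/79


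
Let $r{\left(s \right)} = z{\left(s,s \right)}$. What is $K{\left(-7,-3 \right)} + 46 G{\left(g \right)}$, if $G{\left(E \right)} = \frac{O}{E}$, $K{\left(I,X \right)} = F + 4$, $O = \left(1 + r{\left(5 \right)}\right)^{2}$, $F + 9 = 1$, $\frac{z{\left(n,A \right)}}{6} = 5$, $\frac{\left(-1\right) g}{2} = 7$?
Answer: $- \frac{22131}{7} \approx -3161.6$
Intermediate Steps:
$g = -14$ ($g = \left(-2\right) 7 = -14$)
$z{\left(n,A \right)} = 30$ ($z{\left(n,A \right)} = 6 \cdot 5 = 30$)
$F = -8$ ($F = -9 + 1 = -8$)
$r{\left(s \right)} = 30$
$O = 961$ ($O = \left(1 + 30\right)^{2} = 31^{2} = 961$)
$K{\left(I,X \right)} = -4$ ($K{\left(I,X \right)} = -8 + 4 = -4$)
$G{\left(E \right)} = \frac{961}{E}$
$K{\left(-7,-3 \right)} + 46 G{\left(g \right)} = -4 + 46 \frac{961}{-14} = -4 + 46 \cdot 961 \left(- \frac{1}{14}\right) = -4 + 46 \left(- \frac{961}{14}\right) = -4 - \frac{22103}{7} = - \frac{22131}{7}$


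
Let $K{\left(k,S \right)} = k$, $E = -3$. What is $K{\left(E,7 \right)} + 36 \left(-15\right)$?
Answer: $-543$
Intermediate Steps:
$K{\left(E,7 \right)} + 36 \left(-15\right) = -3 + 36 \left(-15\right) = -3 - 540 = -543$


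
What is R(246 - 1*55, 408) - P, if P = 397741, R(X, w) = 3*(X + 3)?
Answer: -397159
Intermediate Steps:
R(X, w) = 9 + 3*X (R(X, w) = 3*(3 + X) = 9 + 3*X)
R(246 - 1*55, 408) - P = (9 + 3*(246 - 1*55)) - 1*397741 = (9 + 3*(246 - 55)) - 397741 = (9 + 3*191) - 397741 = (9 + 573) - 397741 = 582 - 397741 = -397159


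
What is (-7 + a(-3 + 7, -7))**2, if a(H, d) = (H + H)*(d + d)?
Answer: 14161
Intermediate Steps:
a(H, d) = 4*H*d (a(H, d) = (2*H)*(2*d) = 4*H*d)
(-7 + a(-3 + 7, -7))**2 = (-7 + 4*(-3 + 7)*(-7))**2 = (-7 + 4*4*(-7))**2 = (-7 - 112)**2 = (-119)**2 = 14161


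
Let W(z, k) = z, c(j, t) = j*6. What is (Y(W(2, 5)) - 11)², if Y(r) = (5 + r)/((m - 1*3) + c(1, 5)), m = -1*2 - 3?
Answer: 841/4 ≈ 210.25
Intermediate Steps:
c(j, t) = 6*j
m = -5 (m = -2 - 3 = -5)
Y(r) = -5/2 - r/2 (Y(r) = (5 + r)/((-5 - 1*3) + 6*1) = (5 + r)/((-5 - 3) + 6) = (5 + r)/(-8 + 6) = (5 + r)/(-2) = (5 + r)*(-½) = -5/2 - r/2)
(Y(W(2, 5)) - 11)² = ((-5/2 - ½*2) - 11)² = ((-5/2 - 1) - 11)² = (-7/2 - 11)² = (-29/2)² = 841/4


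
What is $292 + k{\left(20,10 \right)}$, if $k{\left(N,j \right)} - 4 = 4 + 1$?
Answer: $301$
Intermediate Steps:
$k{\left(N,j \right)} = 9$ ($k{\left(N,j \right)} = 4 + \left(4 + 1\right) = 4 + 5 = 9$)
$292 + k{\left(20,10 \right)} = 292 + 9 = 301$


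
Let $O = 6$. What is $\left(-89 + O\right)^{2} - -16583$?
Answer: $23472$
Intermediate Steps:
$\left(-89 + O\right)^{2} - -16583 = \left(-89 + 6\right)^{2} - -16583 = \left(-83\right)^{2} + 16583 = 6889 + 16583 = 23472$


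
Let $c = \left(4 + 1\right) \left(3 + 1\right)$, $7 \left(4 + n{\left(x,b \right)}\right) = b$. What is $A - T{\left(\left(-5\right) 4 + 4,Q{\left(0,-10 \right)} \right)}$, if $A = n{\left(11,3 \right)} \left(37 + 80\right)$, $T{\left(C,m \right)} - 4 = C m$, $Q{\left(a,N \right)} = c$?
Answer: $- \frac{713}{7} \approx -101.86$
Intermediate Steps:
$n{\left(x,b \right)} = -4 + \frac{b}{7}$
$c = 20$ ($c = 5 \cdot 4 = 20$)
$Q{\left(a,N \right)} = 20$
$T{\left(C,m \right)} = 4 + C m$
$A = - \frac{2925}{7}$ ($A = \left(-4 + \frac{1}{7} \cdot 3\right) \left(37 + 80\right) = \left(-4 + \frac{3}{7}\right) 117 = \left(- \frac{25}{7}\right) 117 = - \frac{2925}{7} \approx -417.86$)
$A - T{\left(\left(-5\right) 4 + 4,Q{\left(0,-10 \right)} \right)} = - \frac{2925}{7} - \left(4 + \left(\left(-5\right) 4 + 4\right) 20\right) = - \frac{2925}{7} - \left(4 + \left(-20 + 4\right) 20\right) = - \frac{2925}{7} - \left(4 - 320\right) = - \frac{2925}{7} - -316 = - \frac{2925}{7} + 316 = - \frac{713}{7}$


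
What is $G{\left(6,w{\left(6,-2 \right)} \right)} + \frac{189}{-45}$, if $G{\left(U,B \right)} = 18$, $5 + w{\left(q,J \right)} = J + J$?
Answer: $\frac{69}{5} \approx 13.8$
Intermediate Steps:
$w{\left(q,J \right)} = -5 + 2 J$ ($w{\left(q,J \right)} = -5 + \left(J + J\right) = -5 + 2 J$)
$G{\left(6,w{\left(6,-2 \right)} \right)} + \frac{189}{-45} = 18 + \frac{189}{-45} = 18 + 189 \left(- \frac{1}{45}\right) = 18 - \frac{21}{5} = \frac{69}{5}$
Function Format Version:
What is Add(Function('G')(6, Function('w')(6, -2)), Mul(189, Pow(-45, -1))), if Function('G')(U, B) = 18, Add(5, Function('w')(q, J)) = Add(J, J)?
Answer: Rational(69, 5) ≈ 13.800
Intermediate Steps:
Function('w')(q, J) = Add(-5, Mul(2, J)) (Function('w')(q, J) = Add(-5, Add(J, J)) = Add(-5, Mul(2, J)))
Add(Function('G')(6, Function('w')(6, -2)), Mul(189, Pow(-45, -1))) = Add(18, Mul(189, Pow(-45, -1))) = Add(18, Mul(189, Rational(-1, 45))) = Add(18, Rational(-21, 5)) = Rational(69, 5)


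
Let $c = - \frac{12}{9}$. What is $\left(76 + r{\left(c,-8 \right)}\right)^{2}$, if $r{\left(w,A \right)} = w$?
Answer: $\frac{50176}{9} \approx 5575.1$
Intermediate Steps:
$c = - \frac{4}{3}$ ($c = \left(-12\right) \frac{1}{9} = - \frac{4}{3} \approx -1.3333$)
$\left(76 + r{\left(c,-8 \right)}\right)^{2} = \left(76 - \frac{4}{3}\right)^{2} = \left(\frac{224}{3}\right)^{2} = \frac{50176}{9}$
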